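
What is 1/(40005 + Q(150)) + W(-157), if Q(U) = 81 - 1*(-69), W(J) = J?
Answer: -6304334/40155 ≈ -157.00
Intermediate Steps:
Q(U) = 150 (Q(U) = 81 + 69 = 150)
1/(40005 + Q(150)) + W(-157) = 1/(40005 + 150) - 157 = 1/40155 - 157 = -6304334/40155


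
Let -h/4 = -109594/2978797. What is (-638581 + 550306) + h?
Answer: -262952866799/2978797 ≈ -88275.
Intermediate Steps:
h = 438376/2978797 (h = -(-438376)/2978797 = -4*(-109594/2978797) = 438376/2978797 ≈ 0.14717)
(-638581 + 550306) + h = (-638581 + 550306) + 438376/2978797 = -88275 + 438376/2978797 = -262952866799/2978797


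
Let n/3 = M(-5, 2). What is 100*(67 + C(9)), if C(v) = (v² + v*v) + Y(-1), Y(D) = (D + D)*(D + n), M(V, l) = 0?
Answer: 23100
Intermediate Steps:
n = 0 (n = 3*0 = 0)
Y(D) = 2*D² (Y(D) = (D + D)*(D + 0) = (2*D)*D = 2*D²)
C(v) = 2 + 2*v² (C(v) = (v² + v*v) + 2*(-1)² = (v² + v²) + 2*1 = 2*v² + 2 = 2 + 2*v²)
100*(67 + C(9)) = 100*(67 + (2 + 2*9²)) = 100*(67 + (2 + 2*81)) = 100*(67 + (2 + 162)) = 100*(67 + 164) = 100*231 = 23100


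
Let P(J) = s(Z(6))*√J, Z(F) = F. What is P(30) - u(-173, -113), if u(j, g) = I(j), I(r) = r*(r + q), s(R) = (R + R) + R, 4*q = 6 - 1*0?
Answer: -59339/2 + 18*√30 ≈ -29571.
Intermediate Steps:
q = 3/2 (q = (6 - 1*0)/4 = (6 + 0)/4 = (¼)*6 = 3/2 ≈ 1.5000)
s(R) = 3*R (s(R) = 2*R + R = 3*R)
I(r) = r*(3/2 + r) (I(r) = r*(r + 3/2) = r*(3/2 + r))
u(j, g) = j*(3 + 2*j)/2
P(J) = 18*√J (P(J) = (3*6)*√J = 18*√J)
P(30) - u(-173, -113) = 18*√30 - (-173)*(3 + 2*(-173))/2 = 18*√30 - (-173)*(3 - 346)/2 = 18*√30 - (-173)*(-343)/2 = 18*√30 - 1*59339/2 = 18*√30 - 59339/2 = -59339/2 + 18*√30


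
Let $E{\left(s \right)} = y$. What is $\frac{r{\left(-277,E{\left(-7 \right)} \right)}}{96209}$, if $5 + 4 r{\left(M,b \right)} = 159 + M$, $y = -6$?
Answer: $- \frac{123}{384836} \approx -0.00031962$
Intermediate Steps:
$E{\left(s \right)} = -6$
$r{\left(M,b \right)} = \frac{77}{2} + \frac{M}{4}$ ($r{\left(M,b \right)} = - \frac{5}{4} + \frac{159 + M}{4} = - \frac{5}{4} + \left(\frac{159}{4} + \frac{M}{4}\right) = \frac{77}{2} + \frac{M}{4}$)
$\frac{r{\left(-277,E{\left(-7 \right)} \right)}}{96209} = \frac{\frac{77}{2} + \frac{1}{4} \left(-277\right)}{96209} = \left(\frac{77}{2} - \frac{277}{4}\right) \frac{1}{96209} = \left(- \frac{123}{4}\right) \frac{1}{96209} = - \frac{123}{384836}$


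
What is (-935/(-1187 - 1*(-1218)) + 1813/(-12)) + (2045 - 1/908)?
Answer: 78691433/42222 ≈ 1863.8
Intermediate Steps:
(-935/(-1187 - 1*(-1218)) + 1813/(-12)) + (2045 - 1/908) = (-935/(-1187 + 1218) + 1813*(-1/12)) + (2045 - 1*1/908) = (-935/31 - 1813/12) + (2045 - 1/908) = (-935*1/31 - 1813/12) + 1856859/908 = (-935/31 - 1813/12) + 1856859/908 = -67423/372 + 1856859/908 = 78691433/42222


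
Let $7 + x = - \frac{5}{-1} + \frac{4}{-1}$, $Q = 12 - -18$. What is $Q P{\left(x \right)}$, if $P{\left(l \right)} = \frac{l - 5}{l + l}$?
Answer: $\frac{55}{2} \approx 27.5$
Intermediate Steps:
$Q = 30$ ($Q = 12 + 18 = 30$)
$x = -6$ ($x = -7 + \left(- \frac{5}{-1} + \frac{4}{-1}\right) = -7 + \left(\left(-5\right) \left(-1\right) + 4 \left(-1\right)\right) = -7 + \left(5 - 4\right) = -7 + 1 = -6$)
$P{\left(l \right)} = \frac{-5 + l}{2 l}$
$Q P{\left(x \right)} = 30 \frac{-5 - 6}{2 \left(-6\right)} = 30 \cdot \frac{1}{2} \left(- \frac{1}{6}\right) \left(-11\right) = 30 \cdot \frac{11}{12} = \frac{55}{2}$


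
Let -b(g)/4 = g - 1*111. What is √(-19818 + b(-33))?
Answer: 3*I*√2138 ≈ 138.72*I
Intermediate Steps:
b(g) = 444 - 4*g (b(g) = -4*(g - 1*111) = -4*(g - 111) = -4*(-111 + g) = 444 - 4*g)
√(-19818 + b(-33)) = √(-19818 + (444 - 4*(-33))) = √(-19818 + (444 + 132)) = √(-19818 + 576) = √(-19242) = 3*I*√2138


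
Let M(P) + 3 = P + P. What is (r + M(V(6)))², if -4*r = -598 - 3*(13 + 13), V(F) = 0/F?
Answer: 27556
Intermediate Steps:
V(F) = 0
M(P) = -3 + 2*P (M(P) = -3 + (P + P) = -3 + 2*P)
r = 169 (r = -(-598 - 3*(13 + 13))/4 = -(-598 - 3*26)/4 = -(-598 - 1*78)/4 = -(-598 - 78)/4 = -¼*(-676) = 169)
(r + M(V(6)))² = (169 + (-3 + 2*0))² = (169 + (-3 + 0))² = (169 - 3)² = 166² = 27556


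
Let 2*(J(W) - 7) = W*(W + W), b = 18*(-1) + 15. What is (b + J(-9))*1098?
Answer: 93330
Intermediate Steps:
b = -3 (b = -18 + 15 = -3)
J(W) = 7 + W² (J(W) = 7 + (W*(W + W))/2 = 7 + (W*(2*W))/2 = 7 + (2*W²)/2 = 7 + W²)
(b + J(-9))*1098 = (-3 + (7 + (-9)²))*1098 = (-3 + (7 + 81))*1098 = (-3 + 88)*1098 = 85*1098 = 93330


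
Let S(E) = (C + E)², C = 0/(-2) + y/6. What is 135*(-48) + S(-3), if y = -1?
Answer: -232919/36 ≈ -6470.0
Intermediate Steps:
C = -⅙ (C = 0/(-2) - 1/6 = 0*(-½) - 1*⅙ = 0 - ⅙ = -⅙ ≈ -0.16667)
S(E) = (-⅙ + E)²
135*(-48) + S(-3) = 135*(-48) + (-1 + 6*(-3))²/36 = -6480 + (-1 - 18)²/36 = -6480 + (1/36)*(-19)² = -6480 + (1/36)*361 = -6480 + 361/36 = -232919/36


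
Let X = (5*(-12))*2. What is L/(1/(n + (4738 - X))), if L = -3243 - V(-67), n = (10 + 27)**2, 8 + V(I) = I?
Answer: -19727136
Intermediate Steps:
V(I) = -8 + I
n = 1369 (n = 37**2 = 1369)
X = -120 (X = -60*2 = -120)
L = -3168 (L = -3243 - (-8 - 67) = -3243 - 1*(-75) = -3243 + 75 = -3168)
L/(1/(n + (4738 - X))) = -(19346976 + 380160) = -3168/(1/(1369 + (4738 + 120))) = -3168/(1/(1369 + 4858)) = -3168/(1/6227) = -3168/1/6227 = -3168*6227 = -19727136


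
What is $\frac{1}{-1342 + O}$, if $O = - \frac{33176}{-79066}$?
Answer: $- \frac{3041}{4079746} \approx -0.00074539$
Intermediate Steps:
$O = \frac{1276}{3041}$ ($O = \left(-33176\right) \left(- \frac{1}{79066}\right) = \frac{1276}{3041} \approx 0.4196$)
$\frac{1}{-1342 + O} = \frac{1}{-1342 + \frac{1276}{3041}} = \frac{1}{- \frac{4079746}{3041}} = - \frac{3041}{4079746}$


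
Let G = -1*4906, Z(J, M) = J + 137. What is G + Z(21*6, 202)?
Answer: -4643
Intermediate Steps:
Z(J, M) = 137 + J
G = -4906
G + Z(21*6, 202) = -4906 + (137 + 21*6) = -4906 + (137 + 126) = -4906 + 263 = -4643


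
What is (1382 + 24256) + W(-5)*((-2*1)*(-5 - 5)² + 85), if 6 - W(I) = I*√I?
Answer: 24948 - 575*I*√5 ≈ 24948.0 - 1285.7*I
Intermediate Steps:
W(I) = 6 - I^(3/2) (W(I) = 6 - I*√I = 6 - I^(3/2))
(1382 + 24256) + W(-5)*((-2*1)*(-5 - 5)² + 85) = (1382 + 24256) + (6 - (-5)^(3/2))*((-2*1)*(-5 - 5)² + 85) = 25638 + (6 - (-5)*I*√5)*(-2*(-10)² + 85) = 25638 + (6 + 5*I*√5)*(-2*100 + 85) = 25638 + (6 + 5*I*√5)*(-200 + 85) = 25638 + (6 + 5*I*√5)*(-115) = 25638 + (-690 - 575*I*√5) = 24948 - 575*I*√5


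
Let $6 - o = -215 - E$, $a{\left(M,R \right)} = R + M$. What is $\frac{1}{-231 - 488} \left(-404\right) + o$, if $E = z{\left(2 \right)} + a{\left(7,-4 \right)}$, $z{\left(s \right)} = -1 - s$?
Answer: $\frac{159303}{719} \approx 221.56$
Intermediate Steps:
$a{\left(M,R \right)} = M + R$
$E = 0$ ($E = \left(-1 - 2\right) + \left(7 - 4\right) = \left(-1 - 2\right) + 3 = -3 + 3 = 0$)
$o = 221$ ($o = 6 - \left(-215 - 0\right) = 6 - \left(-215 + 0\right) = 6 - -215 = 6 + 215 = 221$)
$\frac{1}{-231 - 488} \left(-404\right) + o = \frac{1}{-231 - 488} \left(-404\right) + 221 = \frac{1}{-719} \left(-404\right) + 221 = \left(- \frac{1}{719}\right) \left(-404\right) + 221 = \frac{404}{719} + 221 = \frac{159303}{719}$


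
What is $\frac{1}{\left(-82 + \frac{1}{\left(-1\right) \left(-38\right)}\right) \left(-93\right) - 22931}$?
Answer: $- \frac{38}{581683} \approx -6.5328 \cdot 10^{-5}$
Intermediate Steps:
$\frac{1}{\left(-82 + \frac{1}{\left(-1\right) \left(-38\right)}\right) \left(-93\right) - 22931} = \frac{1}{\left(-82 + \frac{1}{38}\right) \left(-93\right) - 22931} = \frac{1}{\left(- \frac{3115}{38}\right) \left(-93\right) - 22931} = \frac{1}{\frac{289695}{38} - 22931} = \frac{1}{- \frac{581683}{38}} = - \frac{38}{581683}$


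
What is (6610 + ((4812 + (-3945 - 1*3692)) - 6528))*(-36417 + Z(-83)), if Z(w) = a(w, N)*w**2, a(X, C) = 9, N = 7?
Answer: -70176912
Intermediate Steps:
Z(w) = 9*w**2
(6610 + ((4812 + (-3945 - 1*3692)) - 6528))*(-36417 + Z(-83)) = (6610 + ((4812 + (-3945 - 1*3692)) - 6528))*(-36417 + 9*(-83)**2) = (6610 + ((4812 + (-3945 - 3692)) - 6528))*(-36417 + 9*6889) = (6610 + ((4812 - 7637) - 6528))*(-36417 + 62001) = (6610 + (-2825 - 6528))*25584 = (6610 - 9353)*25584 = -2743*25584 = -70176912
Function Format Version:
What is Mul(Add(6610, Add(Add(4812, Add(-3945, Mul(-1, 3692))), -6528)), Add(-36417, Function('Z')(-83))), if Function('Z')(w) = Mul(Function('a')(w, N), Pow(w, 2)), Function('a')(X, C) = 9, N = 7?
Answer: -70176912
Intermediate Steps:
Function('Z')(w) = Mul(9, Pow(w, 2))
Mul(Add(6610, Add(Add(4812, Add(-3945, Mul(-1, 3692))), -6528)), Add(-36417, Function('Z')(-83))) = Mul(Add(6610, Add(Add(4812, Add(-3945, Mul(-1, 3692))), -6528)), Add(-36417, Mul(9, Pow(-83, 2)))) = Mul(Add(6610, Add(Add(4812, Add(-3945, -3692)), -6528)), Add(-36417, Mul(9, 6889))) = Mul(Add(6610, Add(Add(4812, -7637), -6528)), Add(-36417, 62001)) = Mul(Add(6610, Add(-2825, -6528)), 25584) = Mul(Add(6610, -9353), 25584) = Mul(-2743, 25584) = -70176912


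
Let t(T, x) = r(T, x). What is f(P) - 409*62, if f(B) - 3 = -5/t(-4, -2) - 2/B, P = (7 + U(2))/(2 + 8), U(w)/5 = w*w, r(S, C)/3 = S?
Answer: -2738375/108 ≈ -25355.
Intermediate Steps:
r(S, C) = 3*S
t(T, x) = 3*T
U(w) = 5*w**2 (U(w) = 5*(w*w) = 5*w**2)
P = 27/10 (P = (7 + 5*2**2)/(2 + 8) = (7 + 5*4)/10 = (7 + 20)*(1/10) = 27*(1/10) = 27/10 ≈ 2.7000)
f(B) = 41/12 - 2/B (f(B) = 3 + (-5/(3*(-4)) - 2/B) = 3 + (-5/(-12) - 2/B) = 3 + (-5*(-1/12) - 2/B) = 3 + (5/12 - 2/B) = 41/12 - 2/B)
f(P) - 409*62 = (41/12 - 2/27/10) - 409*62 = (41/12 - 2*10/27) - 25358 = (41/12 - 20/27) - 25358 = 289/108 - 25358 = -2738375/108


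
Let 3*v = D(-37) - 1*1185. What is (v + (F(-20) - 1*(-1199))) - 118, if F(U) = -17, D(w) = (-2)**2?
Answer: 2011/3 ≈ 670.33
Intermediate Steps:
D(w) = 4
v = -1181/3 (v = (4 - 1*1185)/3 = (4 - 1185)/3 = (1/3)*(-1181) = -1181/3 ≈ -393.67)
(v + (F(-20) - 1*(-1199))) - 118 = (-1181/3 + (-17 - 1*(-1199))) - 118 = (-1181/3 + (-17 + 1199)) - 118 = (-1181/3 + 1182) - 118 = 2365/3 - 118 = 2011/3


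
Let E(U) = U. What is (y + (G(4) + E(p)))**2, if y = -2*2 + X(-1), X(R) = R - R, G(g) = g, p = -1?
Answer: 1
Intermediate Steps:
X(R) = 0
y = -4 (y = -2*2 + 0 = -4 + 0 = -4)
(y + (G(4) + E(p)))**2 = (-4 + (4 - 1))**2 = (-4 + 3)**2 = (-1)**2 = 1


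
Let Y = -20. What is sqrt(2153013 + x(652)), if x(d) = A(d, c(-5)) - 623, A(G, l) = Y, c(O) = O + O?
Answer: sqrt(2152370) ≈ 1467.1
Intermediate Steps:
c(O) = 2*O
A(G, l) = -20
x(d) = -643 (x(d) = -20 - 623 = -643)
sqrt(2153013 + x(652)) = sqrt(2153013 - 643) = sqrt(2152370)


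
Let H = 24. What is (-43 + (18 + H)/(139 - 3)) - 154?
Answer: -13375/68 ≈ -196.69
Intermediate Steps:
(-43 + (18 + H)/(139 - 3)) - 154 = (-43 + (18 + 24)/(139 - 3)) - 154 = (-43 + 42/136) - 154 = (-43 + 42*(1/136)) - 154 = (-43 + 21/68) - 154 = -2903/68 - 154 = -13375/68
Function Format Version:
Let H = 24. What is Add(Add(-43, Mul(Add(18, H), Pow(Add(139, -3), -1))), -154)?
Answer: Rational(-13375, 68) ≈ -196.69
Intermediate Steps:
Add(Add(-43, Mul(Add(18, H), Pow(Add(139, -3), -1))), -154) = Add(Add(-43, Mul(Add(18, 24), Pow(Add(139, -3), -1))), -154) = Add(Add(-43, Mul(42, Pow(136, -1))), -154) = Add(Add(-43, Mul(42, Rational(1, 136))), -154) = Add(Add(-43, Rational(21, 68)), -154) = Add(Rational(-2903, 68), -154) = Rational(-13375, 68)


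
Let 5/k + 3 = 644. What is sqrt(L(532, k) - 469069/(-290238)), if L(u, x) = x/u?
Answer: sqrt(265922212678425303)/405633774 ≈ 1.2713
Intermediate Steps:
k = 5/641 (k = 5/(-3 + 644) = 5/641 ≈ 0.0078003)
sqrt(L(532, k) - 469069/(-290238)) = sqrt((5/641)/532 - 469069/(-290238)) = sqrt((5/641)*(1/532) - 469069*(-1/290238)) = sqrt(5/341012 + 469069/290238) = sqrt(79979804509/49487320428) = sqrt(265922212678425303)/405633774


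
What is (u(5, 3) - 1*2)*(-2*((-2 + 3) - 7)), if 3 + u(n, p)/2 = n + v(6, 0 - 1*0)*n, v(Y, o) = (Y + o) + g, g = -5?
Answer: 144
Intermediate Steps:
v(Y, o) = -5 + Y + o (v(Y, o) = (Y + o) - 5 = -5 + Y + o)
u(n, p) = -6 + 4*n (u(n, p) = -6 + 2*(n + (-5 + 6 + (0 - 1*0))*n) = -6 + 2*(n + (-5 + 6 + (0 + 0))*n) = -6 + 2*(n + (-5 + 6 + 0)*n) = -6 + 2*(n + 1*n) = -6 + 2*(n + n) = -6 + 2*(2*n) = -6 + 4*n)
(u(5, 3) - 1*2)*(-2*((-2 + 3) - 7)) = ((-6 + 4*5) - 1*2)*(-2*((-2 + 3) - 7)) = ((-6 + 20) - 2)*(-2*(1 - 7)) = (14 - 2)*(-2*(-6)) = 12*12 = 144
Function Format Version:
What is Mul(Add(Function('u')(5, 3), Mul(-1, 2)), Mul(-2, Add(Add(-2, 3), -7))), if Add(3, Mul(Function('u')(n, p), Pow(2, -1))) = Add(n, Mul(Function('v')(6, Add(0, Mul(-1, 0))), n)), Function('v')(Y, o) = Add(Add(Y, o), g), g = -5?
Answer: 144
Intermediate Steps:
Function('v')(Y, o) = Add(-5, Y, o) (Function('v')(Y, o) = Add(Add(Y, o), -5) = Add(-5, Y, o))
Function('u')(n, p) = Add(-6, Mul(4, n)) (Function('u')(n, p) = Add(-6, Mul(2, Add(n, Mul(Add(-5, 6, Add(0, Mul(-1, 0))), n)))) = Add(-6, Mul(2, Add(n, Mul(Add(-5, 6, Add(0, 0)), n)))) = Add(-6, Mul(2, Add(n, Mul(Add(-5, 6, 0), n)))) = Add(-6, Mul(2, Add(n, Mul(1, n)))) = Add(-6, Mul(2, Add(n, n))) = Add(-6, Mul(2, Mul(2, n))) = Add(-6, Mul(4, n)))
Mul(Add(Function('u')(5, 3), Mul(-1, 2)), Mul(-2, Add(Add(-2, 3), -7))) = Mul(Add(Add(-6, Mul(4, 5)), Mul(-1, 2)), Mul(-2, Add(Add(-2, 3), -7))) = Mul(Add(Add(-6, 20), -2), Mul(-2, Add(1, -7))) = Mul(Add(14, -2), Mul(-2, -6)) = Mul(12, 12) = 144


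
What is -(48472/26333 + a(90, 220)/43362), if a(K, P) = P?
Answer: -95801642/51902343 ≈ -1.8458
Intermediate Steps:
-(48472/26333 + a(90, 220)/43362) = -(48472/26333 + 220/43362) = -(48472*(1/26333) + 220*(1/43362)) = -(48472/26333 + 10/1971) = -1*95801642/51902343 = -95801642/51902343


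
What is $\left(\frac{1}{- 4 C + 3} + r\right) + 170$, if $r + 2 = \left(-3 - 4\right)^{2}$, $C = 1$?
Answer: $216$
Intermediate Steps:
$r = 47$ ($r = -2 + \left(-3 - 4\right)^{2} = -2 + \left(-7\right)^{2} = -2 + 49 = 47$)
$\left(\frac{1}{- 4 C + 3} + r\right) + 170 = \left(\frac{1}{\left(-4\right) 1 + 3} + 47\right) + 170 = \left(\frac{1}{-4 + 3} + 47\right) + 170 = \left(\frac{1}{-1} + 47\right) + 170 = \left(-1 + 47\right) + 170 = 46 + 170 = 216$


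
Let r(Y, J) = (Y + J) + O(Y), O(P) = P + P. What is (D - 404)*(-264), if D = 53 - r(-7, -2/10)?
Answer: 435336/5 ≈ 87067.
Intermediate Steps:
O(P) = 2*P
r(Y, J) = J + 3*Y (r(Y, J) = (Y + J) + 2*Y = (J + Y) + 2*Y = J + 3*Y)
D = 371/5 (D = 53 - (-2/10 + 3*(-7)) = 53 - (-2*⅒ - 21) = 53 - (-⅕ - 21) = 53 - 1*(-106/5) = 53 + 106/5 = 371/5 ≈ 74.200)
(D - 404)*(-264) = (371/5 - 404)*(-264) = -1649/5*(-264) = 435336/5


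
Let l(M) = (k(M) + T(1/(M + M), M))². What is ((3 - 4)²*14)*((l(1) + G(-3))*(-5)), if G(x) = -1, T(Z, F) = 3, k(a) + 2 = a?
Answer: -210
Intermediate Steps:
k(a) = -2 + a
l(M) = (1 + M)² (l(M) = ((-2 + M) + 3)² = (1 + M)²)
((3 - 4)²*14)*((l(1) + G(-3))*(-5)) = ((3 - 4)²*14)*(((1 + 1)² - 1)*(-5)) = ((-1)²*14)*((2² - 1)*(-5)) = (1*14)*((4 - 1)*(-5)) = 14*(3*(-5)) = 14*(-15) = -210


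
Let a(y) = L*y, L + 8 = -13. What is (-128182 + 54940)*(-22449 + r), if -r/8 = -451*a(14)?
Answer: 79335807642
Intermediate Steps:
L = -21 (L = -8 - 13 = -21)
a(y) = -21*y
r = -1060752 (r = -(-3608)*(-21*14) = -(-3608)*(-294) = -8*132594 = -1060752)
(-128182 + 54940)*(-22449 + r) = (-128182 + 54940)*(-22449 - 1060752) = -73242*(-1083201) = 79335807642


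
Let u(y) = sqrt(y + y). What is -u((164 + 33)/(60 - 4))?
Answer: -sqrt(1379)/14 ≈ -2.6525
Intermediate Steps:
u(y) = sqrt(2)*sqrt(y) (u(y) = sqrt(2*y) = sqrt(2)*sqrt(y))
-u((164 + 33)/(60 - 4)) = -sqrt(2)*sqrt((164 + 33)/(60 - 4)) = -sqrt(2)*sqrt(197/56) = -sqrt(2)*sqrt(2758)/28 = -sqrt(1379)/14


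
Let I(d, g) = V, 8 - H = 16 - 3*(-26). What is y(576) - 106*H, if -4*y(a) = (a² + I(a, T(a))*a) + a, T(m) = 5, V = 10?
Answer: -75412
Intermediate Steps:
H = -86 (H = 8 - (16 - 3*(-26)) = 8 - (16 + 78) = 8 - 1*94 = 8 - 94 = -86)
I(d, g) = 10
y(a) = -11*a/4 - a²/4 (y(a) = -((a² + 10*a) + a)/4 = -(a² + 11*a)/4 = -11*a/4 - a²/4)
y(576) - 106*H = -¼*576*(11 + 576) - 106*(-86) = -¼*576*587 + 9116 = -84528 + 9116 = -75412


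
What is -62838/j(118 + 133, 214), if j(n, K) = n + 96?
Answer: -62838/347 ≈ -181.09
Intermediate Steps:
j(n, K) = 96 + n
-62838/j(118 + 133, 214) = -62838/(96 + (118 + 133)) = -62838/(96 + 251) = -62838/347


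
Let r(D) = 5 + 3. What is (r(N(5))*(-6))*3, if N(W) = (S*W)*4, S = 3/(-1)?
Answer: -144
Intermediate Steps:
S = -3 (S = 3*(-1) = -3)
N(W) = -12*W (N(W) = -3*W*4 = -12*W)
r(D) = 8
(r(N(5))*(-6))*3 = (8*(-6))*3 = -48*3 = -144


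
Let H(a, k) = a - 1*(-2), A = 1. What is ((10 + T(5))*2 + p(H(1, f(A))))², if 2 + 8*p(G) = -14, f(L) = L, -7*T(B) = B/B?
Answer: 15376/49 ≈ 313.80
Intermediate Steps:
T(B) = -⅐ (T(B) = -B/(7*B) = -⅐*1 = -⅐)
H(a, k) = 2 + a (H(a, k) = a + 2 = 2 + a)
p(G) = -2 (p(G) = -¼ + (⅛)*(-14) = -¼ - 7/4 = -2)
((10 + T(5))*2 + p(H(1, f(A))))² = ((10 - ⅐)*2 - 2)² = ((69/7)*2 - 2)² = (138/7 - 2)² = (124/7)² = 15376/49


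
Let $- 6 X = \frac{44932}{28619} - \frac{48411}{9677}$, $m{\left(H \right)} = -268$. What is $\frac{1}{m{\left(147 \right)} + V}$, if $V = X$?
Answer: $- \frac{1661676378}{444378601859} \approx -0.0037393$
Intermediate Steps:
$X = \frac{950667445}{1661676378}$ ($X = - \frac{\frac{44932}{28619} - \frac{48411}{9677}}{6} = \left(- \frac{1}{6}\right) \left(- \frac{950667445}{276946063}\right) = \frac{950667445}{1661676378} \approx 0.57211$)
$V = \frac{950667445}{1661676378} \approx 0.57211$
$\frac{1}{m{\left(147 \right)} + V} = \frac{1}{-268 + \frac{950667445}{1661676378}} = \frac{1}{- \frac{444378601859}{1661676378}} = - \frac{1661676378}{444378601859}$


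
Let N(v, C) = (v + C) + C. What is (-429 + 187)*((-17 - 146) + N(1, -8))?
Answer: 43076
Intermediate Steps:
N(v, C) = v + 2*C (N(v, C) = (C + v) + C = v + 2*C)
(-429 + 187)*((-17 - 146) + N(1, -8)) = (-429 + 187)*((-17 - 146) + (1 + 2*(-8))) = -242*(-163 + (1 - 16)) = -242*(-163 - 15) = -242*(-178) = 43076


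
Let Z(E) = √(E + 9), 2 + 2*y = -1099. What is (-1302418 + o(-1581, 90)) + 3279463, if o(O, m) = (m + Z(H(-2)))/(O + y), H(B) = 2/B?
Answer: 2809380885/1421 - 4*√2/4263 ≈ 1.9770e+6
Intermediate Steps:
y = -1101/2 (y = -1 + (½)*(-1099) = -1 - 1099/2 = -1101/2 ≈ -550.50)
Z(E) = √(9 + E)
o(O, m) = (m + 2*√2)/(-1101/2 + O) (o(O, m) = (m + √(9 + 2/(-2)))/(O - 1101/2) = (m + √(9 + 2*(-½)))/(-1101/2 + O) = (m + √(9 - 1))/(-1101/2 + O) = (m + √8)/(-1101/2 + O) = (m + 2*√2)/(-1101/2 + O))
(-1302418 + o(-1581, 90)) + 3279463 = (-1302418 + 2*(90 + 2*√2)/(-1101 + 2*(-1581))) + 3279463 = (-1302418 + 2*(90 + 2*√2)/(-1101 - 3162)) + 3279463 = (-1302418 + 2*(90 + 2*√2)/(-4263)) + 3279463 = (-1302418 + 2*(-1/4263)*(90 + 2*√2)) + 3279463 = (-1302418 + (-60/1421 - 4*√2/4263)) + 3279463 = (-1850736038/1421 - 4*√2/4263) + 3279463 = 2809380885/1421 - 4*√2/4263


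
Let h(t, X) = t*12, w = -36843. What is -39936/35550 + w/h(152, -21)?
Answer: -76811773/3602400 ≈ -21.322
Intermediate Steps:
h(t, X) = 12*t
-39936/35550 + w/h(152, -21) = -39936/35550 - 36843/(12*152) = -39936*1/35550 - 36843/1824 = -6656/5925 - 36843*1/1824 = -6656/5925 - 12281/608 = -76811773/3602400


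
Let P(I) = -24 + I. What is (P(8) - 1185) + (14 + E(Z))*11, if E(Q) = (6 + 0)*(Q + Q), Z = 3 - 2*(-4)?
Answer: 405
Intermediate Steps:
Z = 11 (Z = 3 + 8 = 11)
E(Q) = 12*Q (E(Q) = 6*(2*Q) = 12*Q)
(P(8) - 1185) + (14 + E(Z))*11 = ((-24 + 8) - 1185) + (14 + 12*11)*11 = (-16 - 1185) + (14 + 132)*11 = -1201 + 146*11 = -1201 + 1606 = 405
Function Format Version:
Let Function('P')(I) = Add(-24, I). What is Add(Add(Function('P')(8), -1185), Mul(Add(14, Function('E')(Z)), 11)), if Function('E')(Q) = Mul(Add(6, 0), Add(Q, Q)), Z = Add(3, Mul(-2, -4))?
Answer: 405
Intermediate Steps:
Z = 11 (Z = Add(3, 8) = 11)
Function('E')(Q) = Mul(12, Q) (Function('E')(Q) = Mul(6, Mul(2, Q)) = Mul(12, Q))
Add(Add(Function('P')(8), -1185), Mul(Add(14, Function('E')(Z)), 11)) = Add(Add(Add(-24, 8), -1185), Mul(Add(14, Mul(12, 11)), 11)) = Add(Add(-16, -1185), Mul(Add(14, 132), 11)) = Add(-1201, Mul(146, 11)) = Add(-1201, 1606) = 405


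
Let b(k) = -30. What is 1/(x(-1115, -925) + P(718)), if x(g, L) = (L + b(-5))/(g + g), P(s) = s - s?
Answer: 446/191 ≈ 2.3351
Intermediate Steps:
P(s) = 0
x(g, L) = (-30 + L)/(2*g) (x(g, L) = (L - 30)/(g + g) = (-30 + L)/((2*g)) = (-30 + L)*(1/(2*g)) = (-30 + L)/(2*g))
1/(x(-1115, -925) + P(718)) = 1/((½)*(-30 - 925)/(-1115) + 0) = 1/((½)*(-1/1115)*(-955) + 0) = 1/(191/446 + 0) = 1/(191/446) = 446/191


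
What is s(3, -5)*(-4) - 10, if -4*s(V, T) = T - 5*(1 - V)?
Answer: -5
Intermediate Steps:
s(V, T) = 5/4 - 5*V/4 - T/4 (s(V, T) = -(T - 5*(1 - V))/4 = -(T + (-5 + 5*V))/4 = -(-5 + T + 5*V)/4 = 5/4 - 5*V/4 - T/4)
s(3, -5)*(-4) - 10 = (5/4 - 5/4*3 - 1/4*(-5))*(-4) - 10 = (5/4 - 15/4 + 5/4)*(-4) - 10 = -5/4*(-4) - 10 = 5 - 10 = -5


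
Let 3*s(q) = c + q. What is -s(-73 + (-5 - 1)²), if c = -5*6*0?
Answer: 37/3 ≈ 12.333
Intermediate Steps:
c = 0 (c = -30*0 = 0)
s(q) = q/3 (s(q) = (0 + q)/3 = q/3)
-s(-73 + (-5 - 1)²) = -(-73 + (-5 - 1)²)/3 = -(-73 + (-6)²)/3 = -(-73 + 36)/3 = -(-37)/3 = -1*(-37/3) = 37/3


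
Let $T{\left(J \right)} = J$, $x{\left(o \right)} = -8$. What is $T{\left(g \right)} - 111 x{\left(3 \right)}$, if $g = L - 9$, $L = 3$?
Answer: $882$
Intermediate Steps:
$g = -6$ ($g = 3 - 9 = -6$)
$T{\left(g \right)} - 111 x{\left(3 \right)} = -6 - -888 = -6 + 888 = 882$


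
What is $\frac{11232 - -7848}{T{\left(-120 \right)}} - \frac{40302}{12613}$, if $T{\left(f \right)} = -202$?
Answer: $- \frac{124398522}{1273913} \approx -97.651$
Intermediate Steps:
$\frac{11232 - -7848}{T{\left(-120 \right)}} - \frac{40302}{12613} = \frac{11232 - -7848}{-202} - \frac{40302}{12613} = \left(11232 + 7848\right) \left(- \frac{1}{202}\right) - \frac{40302}{12613} = 19080 \left(- \frac{1}{202}\right) - \frac{40302}{12613} = - \frac{9540}{101} - \frac{40302}{12613} = - \frac{124398522}{1273913}$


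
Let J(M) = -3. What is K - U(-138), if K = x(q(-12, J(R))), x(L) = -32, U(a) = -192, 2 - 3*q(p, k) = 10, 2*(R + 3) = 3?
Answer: 160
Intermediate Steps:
R = -3/2 (R = -3 + (½)*3 = -3 + 3/2 = -3/2 ≈ -1.5000)
q(p, k) = -8/3 (q(p, k) = ⅔ - ⅓*10 = ⅔ - 10/3 = -8/3)
K = -32
K - U(-138) = -32 - 1*(-192) = -32 + 192 = 160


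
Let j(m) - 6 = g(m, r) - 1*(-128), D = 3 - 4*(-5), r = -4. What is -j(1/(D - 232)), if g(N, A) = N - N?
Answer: -134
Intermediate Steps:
D = 23 (D = 3 + 20 = 23)
g(N, A) = 0
j(m) = 134 (j(m) = 6 + (0 - 1*(-128)) = 6 + (0 + 128) = 6 + 128 = 134)
-j(1/(D - 232)) = -1*134 = -134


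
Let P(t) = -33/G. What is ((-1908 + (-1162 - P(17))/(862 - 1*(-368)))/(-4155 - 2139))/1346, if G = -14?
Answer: 32872061/145883087280 ≈ 0.00022533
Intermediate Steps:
P(t) = 33/14 (P(t) = -33/(-14) = -33*(-1/14) = 33/14)
((-1908 + (-1162 - P(17))/(862 - 1*(-368)))/(-4155 - 2139))/1346 = ((-1908 + (-1162 - 1*33/14)/(862 - 1*(-368)))/(-4155 - 2139))/1346 = ((-1908 + (-1162 - 33/14)/(862 + 368))/(-6294))*(1/1346) = ((-1908 - 16301/14/1230)*(-1/6294))*(1/1346) = ((-1908 - 16301/14*1/1230)*(-1/6294))*(1/1346) = ((-1908 - 16301/17220)*(-1/6294))*(1/1346) = -32872061/17220*(-1/6294)*(1/1346) = (32872061/108382680)*(1/1346) = 32872061/145883087280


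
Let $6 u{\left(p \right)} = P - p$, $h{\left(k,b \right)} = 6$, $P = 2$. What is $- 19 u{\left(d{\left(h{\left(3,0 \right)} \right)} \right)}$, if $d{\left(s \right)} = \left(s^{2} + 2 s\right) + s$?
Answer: $\frac{494}{3} \approx 164.67$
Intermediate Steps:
$d{\left(s \right)} = s^{2} + 3 s$
$u{\left(p \right)} = \frac{1}{3} - \frac{p}{6}$ ($u{\left(p \right)} = \frac{2 - p}{6} = \frac{1}{3} - \frac{p}{6}$)
$- 19 u{\left(d{\left(h{\left(3,0 \right)} \right)} \right)} = - 19 \left(\frac{1}{3} - \frac{6 \left(3 + 6\right)}{6}\right) = - 19 \left(\frac{1}{3} - \frac{6 \cdot 9}{6}\right) = - 19 \left(\frac{1}{3} - 9\right) = \left(-19\right) \left(- \frac{26}{3}\right) = \frac{494}{3}$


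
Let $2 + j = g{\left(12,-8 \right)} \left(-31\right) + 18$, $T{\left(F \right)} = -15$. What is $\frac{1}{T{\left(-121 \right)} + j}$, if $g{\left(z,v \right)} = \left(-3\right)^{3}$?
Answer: $\frac{1}{838} \approx 0.0011933$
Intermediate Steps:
$g{\left(z,v \right)} = -27$
$j = 853$ ($j = -2 + \left(\left(-27\right) \left(-31\right) + 18\right) = -2 + \left(837 + 18\right) = -2 + 855 = 853$)
$\frac{1}{T{\left(-121 \right)} + j} = \frac{1}{-15 + 853} = \frac{1}{838}$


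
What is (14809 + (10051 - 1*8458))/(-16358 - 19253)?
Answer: -16402/35611 ≈ -0.46059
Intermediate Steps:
(14809 + (10051 - 1*8458))/(-16358 - 19253) = (14809 + (10051 - 8458))/(-35611) = (14809 + 1593)*(-1/35611) = 16402*(-1/35611) = -16402/35611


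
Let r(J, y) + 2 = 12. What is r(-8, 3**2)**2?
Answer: 100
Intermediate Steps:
r(J, y) = 10 (r(J, y) = -2 + 12 = 10)
r(-8, 3**2)**2 = 10**2 = 100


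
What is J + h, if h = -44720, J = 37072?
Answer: -7648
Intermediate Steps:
J + h = 37072 - 44720 = -7648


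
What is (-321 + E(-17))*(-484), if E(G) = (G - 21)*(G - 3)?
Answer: -212476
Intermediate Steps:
E(G) = (-21 + G)*(-3 + G)
(-321 + E(-17))*(-484) = (-321 + (63 + (-17)**2 - 24*(-17)))*(-484) = (-321 + (63 + 289 + 408))*(-484) = (-321 + 760)*(-484) = 439*(-484) = -212476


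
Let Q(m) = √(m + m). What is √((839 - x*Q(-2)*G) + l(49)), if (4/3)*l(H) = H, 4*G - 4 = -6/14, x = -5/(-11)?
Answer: √(20769287 - 19250*I)/154 ≈ 29.593 - 0.013714*I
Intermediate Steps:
x = 5/11 (x = -5*(-1/11) = 5/11 ≈ 0.45455)
G = 25/28 (G = 1 + (-6/14)/4 = 1 + (-6*1/14)/4 = 1 + (¼)*(-3/7) = 1 - 3/28 = 25/28 ≈ 0.89286)
l(H) = 3*H/4
Q(m) = √2*√m (Q(m) = √(2*m) = √2*√m)
√((839 - x*Q(-2)*G) + l(49)) = √((839 - 5*(√2*√(-2))/11*25/28) + (¾)*49) = √((839 - 5*(√2*(I*√2))/11*25/28) + 147/4) = √((839 - 5*(2*I)/11*25/28) + 147/4) = √((839 - 10*I/11*25/28) + 147/4) = √((839 - 125*I/154) + 147/4) = √(3503/4 - 125*I/154)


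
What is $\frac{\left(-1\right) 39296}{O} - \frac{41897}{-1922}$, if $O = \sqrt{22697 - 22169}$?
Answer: $\frac{41897}{1922} - \frac{9824 \sqrt{33}}{33} \approx -1688.3$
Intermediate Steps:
$O = 4 \sqrt{33}$ ($O = \sqrt{528} = 4 \sqrt{33} \approx 22.978$)
$\frac{\left(-1\right) 39296}{O} - \frac{41897}{-1922} = \frac{\left(-1\right) 39296}{4 \sqrt{33}} - \frac{41897}{-1922} = - 39296 \frac{\sqrt{33}}{132} - - \frac{41897}{1922} = - \frac{9824 \sqrt{33}}{33} + \frac{41897}{1922} = \frac{41897}{1922} - \frac{9824 \sqrt{33}}{33}$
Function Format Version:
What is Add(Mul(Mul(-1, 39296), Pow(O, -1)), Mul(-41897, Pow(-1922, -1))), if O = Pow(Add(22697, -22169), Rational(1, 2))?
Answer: Add(Rational(41897, 1922), Mul(Rational(-9824, 33), Pow(33, Rational(1, 2)))) ≈ -1688.3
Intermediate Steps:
O = Mul(4, Pow(33, Rational(1, 2))) (O = Pow(528, Rational(1, 2)) = Mul(4, Pow(33, Rational(1, 2))) ≈ 22.978)
Add(Mul(Mul(-1, 39296), Pow(O, -1)), Mul(-41897, Pow(-1922, -1))) = Add(Mul(Mul(-1, 39296), Pow(Mul(4, Pow(33, Rational(1, 2))), -1)), Mul(-41897, Pow(-1922, -1))) = Add(Mul(-39296, Mul(Rational(1, 132), Pow(33, Rational(1, 2)))), Mul(-41897, Rational(-1, 1922))) = Add(Mul(Rational(-9824, 33), Pow(33, Rational(1, 2))), Rational(41897, 1922)) = Add(Rational(41897, 1922), Mul(Rational(-9824, 33), Pow(33, Rational(1, 2))))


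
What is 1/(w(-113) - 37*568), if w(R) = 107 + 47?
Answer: -1/20862 ≈ -4.7934e-5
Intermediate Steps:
w(R) = 154
1/(w(-113) - 37*568) = 1/(154 - 37*568) = 1/(154 - 21016) = 1/(-20862) = -1/20862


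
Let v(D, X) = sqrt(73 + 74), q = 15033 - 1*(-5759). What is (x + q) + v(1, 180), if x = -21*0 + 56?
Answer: 20848 + 7*sqrt(3) ≈ 20860.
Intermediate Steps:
q = 20792 (q = 15033 + 5759 = 20792)
x = 56 (x = 0 + 56 = 56)
v(D, X) = 7*sqrt(3) (v(D, X) = sqrt(147) = 7*sqrt(3))
(x + q) + v(1, 180) = (56 + 20792) + 7*sqrt(3) = 20848 + 7*sqrt(3)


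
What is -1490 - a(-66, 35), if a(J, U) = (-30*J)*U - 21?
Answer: -70769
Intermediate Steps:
a(J, U) = -21 - 30*J*U (a(J, U) = -30*J*U - 21 = -21 - 30*J*U)
-1490 - a(-66, 35) = -1490 - (-21 - 30*(-66)*35) = -1490 - (-21 + 69300) = -1490 - 1*69279 = -1490 - 69279 = -70769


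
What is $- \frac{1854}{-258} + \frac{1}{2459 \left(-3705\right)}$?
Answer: $\frac{2815173812}{391755585} \approx 7.186$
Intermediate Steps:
$- \frac{1854}{-258} + \frac{1}{2459 \left(-3705\right)} = \left(-1854\right) \left(- \frac{1}{258}\right) + \frac{1}{2459} \left(- \frac{1}{3705}\right) = \frac{309}{43} - \frac{1}{9110595} = \frac{2815173812}{391755585}$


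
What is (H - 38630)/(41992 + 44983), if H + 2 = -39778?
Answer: -15682/17395 ≈ -0.90152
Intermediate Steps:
H = -39780 (H = -2 - 39778 = -39780)
(H - 38630)/(41992 + 44983) = (-39780 - 38630)/(41992 + 44983) = -78410/86975 = -78410*1/86975 = -15682/17395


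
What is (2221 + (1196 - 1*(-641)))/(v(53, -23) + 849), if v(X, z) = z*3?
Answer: 2029/390 ≈ 5.2026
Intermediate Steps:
v(X, z) = 3*z
(2221 + (1196 - 1*(-641)))/(v(53, -23) + 849) = (2221 + (1196 - 1*(-641)))/(3*(-23) + 849) = (2221 + (1196 + 641))/(-69 + 849) = (2221 + 1837)/780 = 4058*(1/780) = 2029/390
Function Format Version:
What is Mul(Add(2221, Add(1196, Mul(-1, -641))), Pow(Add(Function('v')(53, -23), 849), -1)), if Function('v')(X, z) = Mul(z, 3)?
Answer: Rational(2029, 390) ≈ 5.2026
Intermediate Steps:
Function('v')(X, z) = Mul(3, z)
Mul(Add(2221, Add(1196, Mul(-1, -641))), Pow(Add(Function('v')(53, -23), 849), -1)) = Mul(Add(2221, Add(1196, Mul(-1, -641))), Pow(Add(Mul(3, -23), 849), -1)) = Mul(Add(2221, Add(1196, 641)), Pow(Add(-69, 849), -1)) = Mul(Add(2221, 1837), Pow(780, -1)) = Mul(4058, Rational(1, 780)) = Rational(2029, 390)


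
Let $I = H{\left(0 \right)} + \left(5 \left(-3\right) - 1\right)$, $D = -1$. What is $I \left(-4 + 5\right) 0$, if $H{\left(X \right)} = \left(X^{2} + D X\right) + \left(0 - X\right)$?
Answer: $0$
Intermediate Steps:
$H{\left(X \right)} = X^{2} - 2 X$ ($H{\left(X \right)} = \left(X^{2} - X\right) + \left(0 - X\right) = \left(X^{2} - X\right) - X = X^{2} - 2 X$)
$I = -16$ ($I = 0 \left(-2 + 0\right) + \left(5 \left(-3\right) - 1\right) = 0 \left(-2\right) - 16 = 0 - 16 = -16$)
$I \left(-4 + 5\right) 0 = - 16 \left(-4 + 5\right) 0 = - 16 \cdot 1 \cdot 0 = \left(-16\right) 0 = 0$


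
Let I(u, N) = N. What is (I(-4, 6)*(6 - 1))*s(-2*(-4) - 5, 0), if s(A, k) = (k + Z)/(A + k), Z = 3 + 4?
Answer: 70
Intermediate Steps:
Z = 7
s(A, k) = (7 + k)/(A + k) (s(A, k) = (k + 7)/(A + k) = (7 + k)/(A + k))
(I(-4, 6)*(6 - 1))*s(-2*(-4) - 5, 0) = (6*(6 - 1))*((7 + 0)/((-2*(-4) - 5) + 0)) = (6*5)*(7/((8 - 5) + 0)) = 30*(7/(3 + 0)) = 30*(7/3) = 70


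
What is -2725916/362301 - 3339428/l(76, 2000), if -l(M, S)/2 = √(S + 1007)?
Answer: -2725916/362301 + 1669714*√3007/3007 ≈ 30442.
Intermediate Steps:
l(M, S) = -2*√(1007 + S) (l(M, S) = -2*√(S + 1007) = -2*√(1007 + S))
-2725916/362301 - 3339428/l(76, 2000) = -2725916/362301 - 3339428*(-1/(2*√(1007 + 2000))) = -2725916*1/362301 - 3339428*(-√3007/6014) = -2725916/362301 - (-1669714)*√3007/3007 = -2725916/362301 + 1669714*√3007/3007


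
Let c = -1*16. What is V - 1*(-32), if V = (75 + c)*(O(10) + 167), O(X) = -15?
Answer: 9000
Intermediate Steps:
c = -16
V = 8968 (V = (75 - 16)*(-15 + 167) = 59*152 = 8968)
V - 1*(-32) = 8968 - 1*(-32) = 8968 + 32 = 9000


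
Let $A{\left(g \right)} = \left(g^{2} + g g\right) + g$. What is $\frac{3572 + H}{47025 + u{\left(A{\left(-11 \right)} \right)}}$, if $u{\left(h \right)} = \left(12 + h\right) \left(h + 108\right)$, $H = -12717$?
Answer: $- \frac{9145}{129402} \approx -0.070671$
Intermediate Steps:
$A{\left(g \right)} = g + 2 g^{2}$ ($A{\left(g \right)} = \left(g^{2} + g^{2}\right) + g = 2 g^{2} + g = g + 2 g^{2}$)
$u{\left(h \right)} = \left(12 + h\right) \left(108 + h\right)$
$\frac{3572 + H}{47025 + u{\left(A{\left(-11 \right)} \right)}} = \frac{3572 - 12717}{47025 + \left(1296 + \left(- 11 \left(1 + 2 \left(-11\right)\right)\right)^{2} + 120 \left(- 11 \left(1 + 2 \left(-11\right)\right)\right)\right)} = - \frac{9145}{47025 + \left(1296 + \left(- 11 \left(1 - 22\right)\right)^{2} + 120 \left(- 11 \left(1 - 22\right)\right)\right)} = - \frac{9145}{47025 + \left(1296 + \left(\left(-11\right) \left(-21\right)\right)^{2} + 120 \left(\left(-11\right) \left(-21\right)\right)\right)} = - \frac{9145}{47025 + \left(1296 + 231^{2} + 120 \cdot 231\right)} = - \frac{9145}{47025 + \left(1296 + 53361 + 27720\right)} = - \frac{9145}{47025 + 82377} = - \frac{9145}{129402}$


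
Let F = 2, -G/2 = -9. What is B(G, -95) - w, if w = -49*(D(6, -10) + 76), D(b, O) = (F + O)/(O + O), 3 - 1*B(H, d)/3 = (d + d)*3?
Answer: 27313/5 ≈ 5462.6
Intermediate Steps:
G = 18 (G = -2*(-9) = 18)
B(H, d) = 9 - 18*d (B(H, d) = 9 - 3*(d + d)*3 = 9 - 3*2*d*3 = 9 - 18*d)
D(b, O) = (2 + O)/(2*O) (D(b, O) = (2 + O)/(O + O) = (2 + O)/((2*O)) = (2 + O)*(1/(2*O)) = (2 + O)/(2*O))
w = -18718/5 (w = -49*((½)*(2 - 10)/(-10) + 76) = -49*((½)*(-⅒)*(-8) + 76) = -49*(⅖ + 76) = -49*382/5 = -18718/5 ≈ -3743.6)
B(G, -95) - w = (9 - 18*(-95)) - 1*(-18718/5) = (9 + 1710) + 18718/5 = 1719 + 18718/5 = 27313/5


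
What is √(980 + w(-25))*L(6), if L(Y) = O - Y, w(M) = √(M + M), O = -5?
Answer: -11*√(980 + 5*I*√2) ≈ -344.36 - 1.2423*I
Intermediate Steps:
w(M) = √2*√M (w(M) = √(2*M) = √2*√M)
L(Y) = -5 - Y
√(980 + w(-25))*L(6) = √(980 + √2*√(-25))*(-5 - 1*6) = √(980 + √2*(5*I))*(-5 - 6) = √(980 + 5*I*√2)*(-11) = -11*√(980 + 5*I*√2)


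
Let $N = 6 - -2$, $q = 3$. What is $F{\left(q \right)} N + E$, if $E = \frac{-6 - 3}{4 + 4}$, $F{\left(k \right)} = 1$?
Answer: $\frac{55}{8} \approx 6.875$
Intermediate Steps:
$E = - \frac{9}{8} \approx -1.125$
$N = 8$ ($N = 6 + 2 = 8$)
$F{\left(q \right)} N + E = 1 \cdot 8 - \frac{9}{8} = 8 - \frac{9}{8} = \frac{55}{8}$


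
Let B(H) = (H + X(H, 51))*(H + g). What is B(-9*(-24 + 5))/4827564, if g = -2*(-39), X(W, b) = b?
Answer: 3071/268198 ≈ 0.011450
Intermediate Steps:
g = 78
B(H) = (51 + H)*(78 + H) (B(H) = (H + 51)*(H + 78) = (51 + H)*(78 + H))
B(-9*(-24 + 5))/4827564 = (3978 + (-9*(-24 + 5))² + 129*(-9*(-24 + 5)))/4827564 = (3978 + (-9*(-19))² + 129*(-9*(-19)))*(1/4827564) = (3978 + 171² + 129*171)*(1/4827564) = (3978 + 29241 + 22059)*(1/4827564) = 55278*(1/4827564) = 3071/268198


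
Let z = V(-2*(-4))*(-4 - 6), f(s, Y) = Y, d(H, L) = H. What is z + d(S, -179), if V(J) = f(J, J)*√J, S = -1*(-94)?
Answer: 94 - 160*√2 ≈ -132.27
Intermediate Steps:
S = 94
V(J) = J^(3/2) (V(J) = J*√J = J^(3/2))
z = -160*√2 (z = (-2*(-4))^(3/2)*(-4 - 6) = 8^(3/2)*(-10) = (16*√2)*(-10) = -160*√2 ≈ -226.27)
z + d(S, -179) = -160*√2 + 94 = 94 - 160*√2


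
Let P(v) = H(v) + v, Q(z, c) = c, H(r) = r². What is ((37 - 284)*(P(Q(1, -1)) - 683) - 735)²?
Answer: 28212577156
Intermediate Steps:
P(v) = v + v² (P(v) = v² + v = v + v²)
((37 - 284)*(P(Q(1, -1)) - 683) - 735)² = ((37 - 284)*(-(1 - 1) - 683) - 735)² = (-247*(-1*0 - 683) - 735)² = (-247*(0 - 683) - 735)² = (-247*(-683) - 735)² = (168701 - 735)² = 167966² = 28212577156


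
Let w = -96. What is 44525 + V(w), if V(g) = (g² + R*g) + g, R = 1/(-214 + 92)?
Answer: 3272393/61 ≈ 53646.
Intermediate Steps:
R = -1/122 (R = 1/(-122) = -1/122 ≈ -0.0081967)
V(g) = g² + 121*g/122 (V(g) = (g² - g/122) + g = g² + 121*g/122)
44525 + V(w) = 44525 + (1/122)*(-96)*(121 + 122*(-96)) = 44525 + (1/122)*(-96)*(121 - 11712) = 44525 + (1/122)*(-96)*(-11591) = 44525 + 556368/61 = 3272393/61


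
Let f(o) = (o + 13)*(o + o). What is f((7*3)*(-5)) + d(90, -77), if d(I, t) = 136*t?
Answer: 8848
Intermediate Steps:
f(o) = 2*o*(13 + o) (f(o) = (13 + o)*(2*o) = 2*o*(13 + o))
f((7*3)*(-5)) + d(90, -77) = 2*((7*3)*(-5))*(13 + (7*3)*(-5)) + 136*(-77) = 2*(21*(-5))*(13 + 21*(-5)) - 10472 = 2*(-105)*(13 - 105) - 10472 = 2*(-105)*(-92) - 10472 = 19320 - 10472 = 8848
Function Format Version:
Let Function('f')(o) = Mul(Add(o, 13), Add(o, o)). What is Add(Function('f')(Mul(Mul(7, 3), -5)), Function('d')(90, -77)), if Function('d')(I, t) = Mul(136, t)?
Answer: 8848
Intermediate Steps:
Function('f')(o) = Mul(2, o, Add(13, o)) (Function('f')(o) = Mul(Add(13, o), Mul(2, o)) = Mul(2, o, Add(13, o)))
Add(Function('f')(Mul(Mul(7, 3), -5)), Function('d')(90, -77)) = Add(Mul(2, Mul(Mul(7, 3), -5), Add(13, Mul(Mul(7, 3), -5))), Mul(136, -77)) = Add(Mul(2, Mul(21, -5), Add(13, Mul(21, -5))), -10472) = Add(Mul(2, -105, Add(13, -105)), -10472) = Add(Mul(2, -105, -92), -10472) = Add(19320, -10472) = 8848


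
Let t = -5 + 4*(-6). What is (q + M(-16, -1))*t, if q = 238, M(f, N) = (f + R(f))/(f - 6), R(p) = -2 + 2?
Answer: -76154/11 ≈ -6923.1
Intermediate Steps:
R(p) = 0
M(f, N) = f/(-6 + f) (M(f, N) = (f + 0)/(f - 6) = f/(-6 + f))
t = -29 (t = -5 - 24 = -29)
(q + M(-16, -1))*t = (238 - 16/(-6 - 16))*(-29) = (238 - 16/(-22))*(-29) = (238 - 16*(-1/22))*(-29) = (238 + 8/11)*(-29) = (2626/11)*(-29) = -76154/11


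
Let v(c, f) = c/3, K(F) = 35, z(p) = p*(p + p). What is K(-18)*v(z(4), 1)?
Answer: 1120/3 ≈ 373.33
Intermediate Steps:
z(p) = 2*p² (z(p) = p*(2*p) = 2*p²)
v(c, f) = c/3 (v(c, f) = c*(⅓) = c/3)
K(-18)*v(z(4), 1) = 35*((2*4²)/3) = 35*((2*16)/3) = 35*((⅓)*32) = 35*(32/3) = 1120/3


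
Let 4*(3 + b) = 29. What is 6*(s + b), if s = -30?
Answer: -309/2 ≈ -154.50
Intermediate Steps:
b = 17/4 (b = -3 + (¼)*29 = -3 + 29/4 = 17/4 ≈ 4.2500)
6*(s + b) = 6*(-30 + 17/4) = 6*(-103/4) = -309/2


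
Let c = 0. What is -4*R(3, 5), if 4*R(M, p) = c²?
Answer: 0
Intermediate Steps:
R(M, p) = 0 (R(M, p) = (¼)*0² = (¼)*0 = 0)
-4*R(3, 5) = -4*0 = 0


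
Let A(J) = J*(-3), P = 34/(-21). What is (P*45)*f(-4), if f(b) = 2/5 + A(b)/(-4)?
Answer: 1326/7 ≈ 189.43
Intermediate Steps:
P = -34/21 (P = 34*(-1/21) = -34/21 ≈ -1.6190)
A(J) = -3*J
f(b) = ⅖ + 3*b/4 (f(b) = 2/5 - 3*b/(-4) = 2*(⅕) - 3*b*(-¼) = ⅖ + 3*b/4)
(P*45)*f(-4) = (-34/21*45)*(⅖ + (¾)*(-4)) = -510*(⅖ - 3)/7 = -510/7*(-13/5) = 1326/7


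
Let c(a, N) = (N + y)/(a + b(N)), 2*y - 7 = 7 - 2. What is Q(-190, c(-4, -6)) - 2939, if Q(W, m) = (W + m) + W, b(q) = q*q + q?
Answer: -3319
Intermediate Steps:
y = 6 (y = 7/2 + (7 - 2)/2 = 7/2 + (1/2)*5 = 7/2 + 5/2 = 6)
b(q) = q + q**2 (b(q) = q**2 + q = q + q**2)
c(a, N) = (6 + N)/(a + N*(1 + N)) (c(a, N) = (N + 6)/(a + N*(1 + N)) = (6 + N)/(a + N*(1 + N)))
Q(W, m) = m + 2*W
Q(-190, c(-4, -6)) - 2939 = ((6 - 6)/(-4 - 6*(1 - 6)) + 2*(-190)) - 2939 = (0/(-4 - 6*(-5)) - 380) - 2939 = (0/(-4 + 30) - 380) - 2939 = (0/26 - 380) - 2939 = ((1/26)*0 - 380) - 2939 = (0 - 380) - 2939 = -380 - 2939 = -3319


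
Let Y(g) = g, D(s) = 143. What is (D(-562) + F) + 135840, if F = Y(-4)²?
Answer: 135999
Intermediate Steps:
F = 16 (F = (-4)² = 16)
(D(-562) + F) + 135840 = (143 + 16) + 135840 = 159 + 135840 = 135999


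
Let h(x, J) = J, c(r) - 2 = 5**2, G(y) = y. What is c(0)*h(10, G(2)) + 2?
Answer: 56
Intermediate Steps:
c(r) = 27 (c(r) = 2 + 5**2 = 2 + 25 = 27)
c(0)*h(10, G(2)) + 2 = 27*2 + 2 = 54 + 2 = 56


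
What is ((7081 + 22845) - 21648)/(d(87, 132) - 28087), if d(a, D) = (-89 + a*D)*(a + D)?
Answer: 4139/1233709 ≈ 0.0033549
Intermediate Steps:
d(a, D) = (-89 + D*a)*(D + a)
((7081 + 22845) - 21648)/(d(87, 132) - 28087) = ((7081 + 22845) - 21648)/((-89*132 - 89*87 + 132*87² + 87*132²) - 28087) = (29926 - 21648)/((-11748 - 7743 + 132*7569 + 87*17424) - 28087) = 8278/((-11748 - 7743 + 999108 + 1515888) - 28087) = 8278/(2495505 - 28087) = 8278/2467418 = 8278*(1/2467418) = 4139/1233709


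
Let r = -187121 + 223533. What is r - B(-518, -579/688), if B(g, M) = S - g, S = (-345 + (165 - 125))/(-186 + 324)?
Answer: 4953677/138 ≈ 35896.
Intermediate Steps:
S = -305/138 (S = (-345 + 40)/138 = -305*1/138 = -305/138 ≈ -2.2101)
B(g, M) = -305/138 - g
r = 36412
r - B(-518, -579/688) = 36412 - (-305/138 - 1*(-518)) = 36412 - (-305/138 + 518) = 36412 - 1*71179/138 = 36412 - 71179/138 = 4953677/138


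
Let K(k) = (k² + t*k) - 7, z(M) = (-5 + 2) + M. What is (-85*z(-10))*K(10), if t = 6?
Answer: 169065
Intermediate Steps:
z(M) = -3 + M
K(k) = -7 + k² + 6*k (K(k) = (k² + 6*k) - 7 = -7 + k² + 6*k)
(-85*z(-10))*K(10) = (-85*(-3 - 10))*(-7 + 10² + 6*10) = (-85*(-13))*(-7 + 100 + 60) = 1105*153 = 169065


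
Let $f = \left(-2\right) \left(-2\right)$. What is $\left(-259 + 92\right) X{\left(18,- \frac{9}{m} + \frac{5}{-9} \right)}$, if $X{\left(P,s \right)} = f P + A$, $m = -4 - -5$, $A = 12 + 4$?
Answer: $-14696$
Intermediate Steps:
$A = 16$
$m = 1$ ($m = -4 + 5 = 1$)
$f = 4$
$X{\left(P,s \right)} = 16 + 4 P$ ($X{\left(P,s \right)} = 4 P + 16 = 16 + 4 P$)
$\left(-259 + 92\right) X{\left(18,- \frac{9}{m} + \frac{5}{-9} \right)} = \left(-259 + 92\right) \left(16 + 4 \cdot 18\right) = - 167 \left(16 + 72\right) = \left(-167\right) 88 = -14696$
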